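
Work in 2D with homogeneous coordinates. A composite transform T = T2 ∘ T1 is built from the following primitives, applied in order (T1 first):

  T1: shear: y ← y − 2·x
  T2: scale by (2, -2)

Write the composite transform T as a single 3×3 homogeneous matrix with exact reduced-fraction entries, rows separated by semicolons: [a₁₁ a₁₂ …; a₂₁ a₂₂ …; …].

T1 = [1 0 0; -2 1 0; 0 0 1]
T2·T1 = [2 0 0; 4 -2 0; 0 0 1]

T = [2 0 0; 4 -2 0; 0 0 1]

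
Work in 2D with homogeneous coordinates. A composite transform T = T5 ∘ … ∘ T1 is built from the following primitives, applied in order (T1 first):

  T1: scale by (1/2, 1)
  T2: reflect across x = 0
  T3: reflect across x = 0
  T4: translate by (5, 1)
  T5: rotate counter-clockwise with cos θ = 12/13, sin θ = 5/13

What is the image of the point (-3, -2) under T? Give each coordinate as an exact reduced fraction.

T1 scale by (1/2, 1): (-3, -2) → (-3/2, -2)
T2 reflect across x = 0: (-3/2, -2) → (3/2, -2)
T3 reflect across x = 0: (3/2, -2) → (-3/2, -2)
T4 translate by (5, 1): (-3/2, -2) → (7/2, -1)
T5 rotate counter-clockwise with cos θ = 12/13, sin θ = 5/13: (7/2, -1) → (47/13, 11/26)

T(p) = (47/13, 11/26)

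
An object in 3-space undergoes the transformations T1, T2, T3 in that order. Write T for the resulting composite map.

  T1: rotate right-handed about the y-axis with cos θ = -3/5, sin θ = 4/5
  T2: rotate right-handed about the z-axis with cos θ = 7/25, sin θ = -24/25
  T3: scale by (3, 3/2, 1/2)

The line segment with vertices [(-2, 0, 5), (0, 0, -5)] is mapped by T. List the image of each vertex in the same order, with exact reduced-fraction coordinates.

image vertices: (546/125, -936/125, -7/10), (-84/25, 144/25, 3/2)

T1 rotate right-handed about the y-axis with cos θ = -3/5, sin θ = 4/5: (-2, 0, 5) → (26/5, 0, -7/5); (0, 0, -5) → (-4, 0, 3)
T2 rotate right-handed about the z-axis with cos θ = 7/25, sin θ = -24/25: (26/5, 0, -7/5) → (182/125, -624/125, -7/5); (-4, 0, 3) → (-28/25, 96/25, 3)
T3 scale by (3, 3/2, 1/2): (182/125, -624/125, -7/5) → (546/125, -936/125, -7/10); (-28/25, 96/25, 3) → (-84/25, 144/25, 3/2)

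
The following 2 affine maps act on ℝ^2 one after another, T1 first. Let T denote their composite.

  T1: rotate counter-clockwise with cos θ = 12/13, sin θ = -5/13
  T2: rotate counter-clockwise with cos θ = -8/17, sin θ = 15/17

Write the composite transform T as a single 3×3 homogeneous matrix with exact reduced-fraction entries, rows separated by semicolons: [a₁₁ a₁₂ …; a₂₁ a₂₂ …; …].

T1 = [12/13 5/13 0; -5/13 12/13 0; 0 0 1]
T2·T1 = [-21/221 -220/221 0; 220/221 -21/221 0; 0 0 1]

T = [-21/221 -220/221 0; 220/221 -21/221 0; 0 0 1]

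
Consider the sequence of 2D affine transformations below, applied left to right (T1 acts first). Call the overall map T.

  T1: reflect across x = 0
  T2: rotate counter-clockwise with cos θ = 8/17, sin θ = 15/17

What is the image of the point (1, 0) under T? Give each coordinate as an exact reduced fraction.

T(p) = (-8/17, -15/17)

T1 reflect across x = 0: (1, 0) → (-1, 0)
T2 rotate counter-clockwise with cos θ = 8/17, sin θ = 15/17: (-1, 0) → (-8/17, -15/17)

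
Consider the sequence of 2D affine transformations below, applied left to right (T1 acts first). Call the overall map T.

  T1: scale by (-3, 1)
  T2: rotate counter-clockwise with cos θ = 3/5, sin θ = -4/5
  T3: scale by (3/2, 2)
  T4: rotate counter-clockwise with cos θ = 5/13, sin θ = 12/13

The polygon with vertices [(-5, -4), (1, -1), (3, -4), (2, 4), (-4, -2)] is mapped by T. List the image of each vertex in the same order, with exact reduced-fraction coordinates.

image vertices: (3891/130, -198/65), (-627/130, -144/65), (-1797/130, -534/65), (-879/65, 324/65), (1506/65, -36/65)

T1 scale by (-3, 1): (-5, -4) → (15, -4); (1, -1) → (-3, -1); (3, -4) → (-9, -4); (2, 4) → (-6, 4); (-4, -2) → (12, -2)
T2 rotate counter-clockwise with cos θ = 3/5, sin θ = -4/5: (15, -4) → (29/5, -72/5); (-3, -1) → (-13/5, 9/5); (-9, -4) → (-43/5, 24/5); (-6, 4) → (-2/5, 36/5); (12, -2) → (28/5, -54/5)
T3 scale by (3/2, 2): (29/5, -72/5) → (87/10, -144/5); (-13/5, 9/5) → (-39/10, 18/5); (-43/5, 24/5) → (-129/10, 48/5); (-2/5, 36/5) → (-3/5, 72/5); (28/5, -54/5) → (42/5, -108/5)
T4 rotate counter-clockwise with cos θ = 5/13, sin θ = 12/13: (87/10, -144/5) → (3891/130, -198/65); (-39/10, 18/5) → (-627/130, -144/65); (-129/10, 48/5) → (-1797/130, -534/65); (-3/5, 72/5) → (-879/65, 324/65); (42/5, -108/5) → (1506/65, -36/65)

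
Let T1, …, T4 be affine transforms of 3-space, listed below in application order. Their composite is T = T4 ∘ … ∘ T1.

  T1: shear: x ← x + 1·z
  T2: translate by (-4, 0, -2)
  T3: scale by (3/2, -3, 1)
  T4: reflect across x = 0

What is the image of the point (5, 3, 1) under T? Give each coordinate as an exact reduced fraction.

T1 shear: x ← x + 1·z: (5, 3, 1) → (6, 3, 1)
T2 translate by (-4, 0, -2): (6, 3, 1) → (2, 3, -1)
T3 scale by (3/2, -3, 1): (2, 3, -1) → (3, -9, -1)
T4 reflect across x = 0: (3, -9, -1) → (-3, -9, -1)

T(p) = (-3, -9, -1)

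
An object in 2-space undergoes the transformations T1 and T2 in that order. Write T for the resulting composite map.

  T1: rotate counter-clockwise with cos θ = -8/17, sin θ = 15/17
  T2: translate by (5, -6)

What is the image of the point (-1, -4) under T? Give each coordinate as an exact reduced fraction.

T1 rotate counter-clockwise with cos θ = -8/17, sin θ = 15/17: (-1, -4) → (4, 1)
T2 translate by (5, -6): (4, 1) → (9, -5)

T(p) = (9, -5)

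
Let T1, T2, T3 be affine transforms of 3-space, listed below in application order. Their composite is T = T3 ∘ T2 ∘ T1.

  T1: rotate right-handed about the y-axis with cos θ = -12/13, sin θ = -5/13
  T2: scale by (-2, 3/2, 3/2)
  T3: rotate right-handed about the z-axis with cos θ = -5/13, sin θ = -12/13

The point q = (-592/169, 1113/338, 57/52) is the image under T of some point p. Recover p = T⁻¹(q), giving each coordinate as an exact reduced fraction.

T1 = [-12/13 0 -5/13 0; 0 1 0 0; 5/13 0 -12/13 0; 0 0 0 1]
T2·T1 = [24/13 0 10/13 0; 0 3/2 0 0; 15/26 0 -18/13 0; 0 0 0 1]
T3·…·T1 = [-120/169 18/13 -50/169 0; -288/169 -15/26 -120/169 0; 15/26 0 -18/13 0; 0 0 0 1]
det M = -9/2; M⁻¹ = [-30/169 -72/169 10/39 0; 8/13 -10/39 0 0; -25/338 -30/169 -8/13 0; 0 0 0 1]
M⁻¹ · (-592/169, 1113/338, 57/52)ᵀ = (-1/2, -3, -1)ᵀ

p = (-1/2, -3, -1)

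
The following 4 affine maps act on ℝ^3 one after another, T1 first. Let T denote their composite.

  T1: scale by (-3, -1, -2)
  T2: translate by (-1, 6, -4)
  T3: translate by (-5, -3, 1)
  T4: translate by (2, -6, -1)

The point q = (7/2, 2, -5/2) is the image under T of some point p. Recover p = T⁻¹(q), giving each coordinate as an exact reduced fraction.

T1 = [-3 0 0 0; 0 -1 0 0; 0 0 -2 0; 0 0 0 1]
T2·T1 = [-3 0 0 -1; 0 -1 0 6; 0 0 -2 -4; 0 0 0 1]
T3·…·T1 = [-3 0 0 -6; 0 -1 0 3; 0 0 -2 -3; 0 0 0 1]
T4·…·T1 = [-3 0 0 -4; 0 -1 0 -3; 0 0 -2 -4; 0 0 0 1]
det M = -6; M⁻¹ = [-1/3 0 0 -4/3; 0 -1 0 -3; 0 0 -1/2 -2; 0 0 0 1]
M⁻¹ · (7/2, 2, -5/2)ᵀ = (-5/2, -5, -3/4)ᵀ

p = (-5/2, -5, -3/4)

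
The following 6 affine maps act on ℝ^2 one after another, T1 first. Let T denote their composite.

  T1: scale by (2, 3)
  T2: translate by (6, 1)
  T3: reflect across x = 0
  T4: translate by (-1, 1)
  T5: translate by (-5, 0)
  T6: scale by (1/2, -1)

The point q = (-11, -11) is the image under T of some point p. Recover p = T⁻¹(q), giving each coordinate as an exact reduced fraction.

p = (5, 3)

T1 = [2 0 0; 0 3 0; 0 0 1]
T2·T1 = [2 0 6; 0 3 1; 0 0 1]
T3·…·T1 = [-2 0 -6; 0 3 1; 0 0 1]
T4·…·T1 = [-2 0 -7; 0 3 2; 0 0 1]
T5·…·T1 = [-2 0 -12; 0 3 2; 0 0 1]
T6·…·T1 = [-1 0 -6; 0 -3 -2; 0 0 1]
det M = 3; M⁻¹ = [-1 0 -6; 0 -1/3 -2/3; 0 0 1]
M⁻¹ · (-11, -11)ᵀ = (5, 3)ᵀ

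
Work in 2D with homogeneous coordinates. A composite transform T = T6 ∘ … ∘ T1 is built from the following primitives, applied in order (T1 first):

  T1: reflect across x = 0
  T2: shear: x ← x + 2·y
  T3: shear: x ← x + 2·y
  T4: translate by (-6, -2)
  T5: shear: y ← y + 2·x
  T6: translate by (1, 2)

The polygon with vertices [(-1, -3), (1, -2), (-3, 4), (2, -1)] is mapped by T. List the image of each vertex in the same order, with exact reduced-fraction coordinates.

T1 reflect across x = 0: (-1, -3) → (1, -3); (1, -2) → (-1, -2); (-3, 4) → (3, 4); (2, -1) → (-2, -1)
T2 shear: x ← x + 2·y: (1, -3) → (-5, -3); (-1, -2) → (-5, -2); (3, 4) → (11, 4); (-2, -1) → (-4, -1)
T3 shear: x ← x + 2·y: (-5, -3) → (-11, -3); (-5, -2) → (-9, -2); (11, 4) → (19, 4); (-4, -1) → (-6, -1)
T4 translate by (-6, -2): (-11, -3) → (-17, -5); (-9, -2) → (-15, -4); (19, 4) → (13, 2); (-6, -1) → (-12, -3)
T5 shear: y ← y + 2·x: (-17, -5) → (-17, -39); (-15, -4) → (-15, -34); (13, 2) → (13, 28); (-12, -3) → (-12, -27)
T6 translate by (1, 2): (-17, -39) → (-16, -37); (-15, -34) → (-14, -32); (13, 28) → (14, 30); (-12, -27) → (-11, -25)

image vertices: (-16, -37), (-14, -32), (14, 30), (-11, -25)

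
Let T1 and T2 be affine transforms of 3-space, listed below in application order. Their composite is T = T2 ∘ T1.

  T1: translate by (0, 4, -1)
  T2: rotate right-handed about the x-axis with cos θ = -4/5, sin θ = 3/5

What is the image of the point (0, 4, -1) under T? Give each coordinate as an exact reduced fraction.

T(p) = (0, -26/5, 32/5)

T1 translate by (0, 4, -1): (0, 4, -1) → (0, 8, -2)
T2 rotate right-handed about the x-axis with cos θ = -4/5, sin θ = 3/5: (0, 8, -2) → (0, -26/5, 32/5)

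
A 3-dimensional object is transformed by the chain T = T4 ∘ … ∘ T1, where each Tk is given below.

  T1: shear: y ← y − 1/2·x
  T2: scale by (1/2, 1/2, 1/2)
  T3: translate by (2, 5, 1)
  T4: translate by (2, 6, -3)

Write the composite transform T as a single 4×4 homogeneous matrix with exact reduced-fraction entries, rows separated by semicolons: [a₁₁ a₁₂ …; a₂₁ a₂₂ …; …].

T1 = [1 0 0 0; -1/2 1 0 0; 0 0 1 0; 0 0 0 1]
T2·T1 = [1/2 0 0 0; -1/4 1/2 0 0; 0 0 1/2 0; 0 0 0 1]
T3·…·T1 = [1/2 0 0 2; -1/4 1/2 0 5; 0 0 1/2 1; 0 0 0 1]
T4·…·T1 = [1/2 0 0 4; -1/4 1/2 0 11; 0 0 1/2 -2; 0 0 0 1]

T = [1/2 0 0 4; -1/4 1/2 0 11; 0 0 1/2 -2; 0 0 0 1]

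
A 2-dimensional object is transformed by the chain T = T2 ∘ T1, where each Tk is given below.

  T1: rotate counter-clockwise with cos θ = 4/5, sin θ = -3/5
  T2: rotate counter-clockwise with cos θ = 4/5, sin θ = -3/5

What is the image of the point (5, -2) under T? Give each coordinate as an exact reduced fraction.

T1 rotate counter-clockwise with cos θ = 4/5, sin θ = -3/5: (5, -2) → (14/5, -23/5)
T2 rotate counter-clockwise with cos θ = 4/5, sin θ = -3/5: (14/5, -23/5) → (-13/25, -134/25)

T(p) = (-13/25, -134/25)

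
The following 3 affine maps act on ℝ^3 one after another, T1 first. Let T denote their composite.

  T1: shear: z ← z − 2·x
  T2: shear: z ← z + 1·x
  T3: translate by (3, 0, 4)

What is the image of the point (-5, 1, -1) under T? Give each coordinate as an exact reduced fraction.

T1 shear: z ← z − 2·x: (-5, 1, -1) → (-5, 1, 9)
T2 shear: z ← z + 1·x: (-5, 1, 9) → (-5, 1, 4)
T3 translate by (3, 0, 4): (-5, 1, 4) → (-2, 1, 8)

T(p) = (-2, 1, 8)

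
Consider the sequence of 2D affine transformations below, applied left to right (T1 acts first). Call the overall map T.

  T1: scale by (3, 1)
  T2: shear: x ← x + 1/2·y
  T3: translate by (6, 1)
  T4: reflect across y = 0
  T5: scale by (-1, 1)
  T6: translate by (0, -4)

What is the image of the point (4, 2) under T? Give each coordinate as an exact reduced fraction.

T1 scale by (3, 1): (4, 2) → (12, 2)
T2 shear: x ← x + 1/2·y: (12, 2) → (13, 2)
T3 translate by (6, 1): (13, 2) → (19, 3)
T4 reflect across y = 0: (19, 3) → (19, -3)
T5 scale by (-1, 1): (19, -3) → (-19, -3)
T6 translate by (0, -4): (-19, -3) → (-19, -7)

T(p) = (-19, -7)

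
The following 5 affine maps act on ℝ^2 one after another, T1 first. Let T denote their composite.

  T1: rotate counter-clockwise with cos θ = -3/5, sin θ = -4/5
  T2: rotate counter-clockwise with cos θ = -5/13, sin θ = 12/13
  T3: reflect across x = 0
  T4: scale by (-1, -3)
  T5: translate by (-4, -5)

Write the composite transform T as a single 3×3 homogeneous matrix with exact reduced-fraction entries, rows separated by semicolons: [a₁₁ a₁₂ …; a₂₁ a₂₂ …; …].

T1 = [-3/5 4/5 0; -4/5 -3/5 0; 0 0 1]
T2·T1 = [63/65 16/65 0; -16/65 63/65 0; 0 0 1]
T3·…·T1 = [-63/65 -16/65 0; -16/65 63/65 0; 0 0 1]
T4·…·T1 = [63/65 16/65 0; 48/65 -189/65 0; 0 0 1]
T5·…·T1 = [63/65 16/65 -4; 48/65 -189/65 -5; 0 0 1]

T = [63/65 16/65 -4; 48/65 -189/65 -5; 0 0 1]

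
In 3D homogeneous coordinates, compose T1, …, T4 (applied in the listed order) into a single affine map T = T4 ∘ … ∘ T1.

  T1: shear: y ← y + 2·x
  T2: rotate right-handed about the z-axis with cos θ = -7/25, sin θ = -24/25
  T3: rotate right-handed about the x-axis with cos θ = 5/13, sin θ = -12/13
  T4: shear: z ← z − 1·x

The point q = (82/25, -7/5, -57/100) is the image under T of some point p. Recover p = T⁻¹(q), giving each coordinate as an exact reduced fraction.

p = (2, 0, -1/4)

T1 = [1 0 0 0; 2 1 0 0; 0 0 1 0; 0 0 0 1]
T2·T1 = [41/25 24/25 0 0; -38/25 -7/25 0 0; 0 0 1 0; 0 0 0 1]
T3·…·T1 = [41/25 24/25 0 0; -38/65 -7/65 12/13 0; 456/325 84/325 5/13 0; 0 0 0 1]
T4·…·T1 = [41/25 24/25 0 0; -38/65 -7/65 12/13 0; -77/325 -228/325 5/13 0; 0 0 0 1]
det M = 1; M⁻¹ = [197/325 -24/65 288/325 0; 2/325 41/65 -492/325 0; 5/13 12/13 5/13 0; 0 0 0 1]
M⁻¹ · (82/25, -7/5, -57/100)ᵀ = (2, 0, -1/4)ᵀ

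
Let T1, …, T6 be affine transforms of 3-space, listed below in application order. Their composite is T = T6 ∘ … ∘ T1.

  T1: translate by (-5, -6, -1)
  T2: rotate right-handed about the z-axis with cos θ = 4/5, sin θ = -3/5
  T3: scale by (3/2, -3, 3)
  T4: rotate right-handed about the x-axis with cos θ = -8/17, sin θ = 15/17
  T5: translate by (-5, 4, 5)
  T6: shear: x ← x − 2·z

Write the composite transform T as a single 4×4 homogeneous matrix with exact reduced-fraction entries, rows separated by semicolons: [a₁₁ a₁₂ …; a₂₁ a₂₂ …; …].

T1 = [1 0 0 -5; 0 1 0 -6; 0 0 1 -1; 0 0 0 1]
T2·T1 = [4/5 3/5 0 -38/5; -3/5 4/5 0 -9/5; 0 0 1 -1; 0 0 0 1]
T3·…·T1 = [6/5 9/10 0 -57/5; 9/5 -12/5 0 27/5; 0 0 3 -3; 0 0 0 1]
T4·…·T1 = [6/5 9/10 0 -57/5; -72/85 96/85 -45/17 9/85; 27/17 -36/17 -24/17 105/17; 0 0 0 1]
T5·…·T1 = [6/5 9/10 0 -82/5; -72/85 96/85 -45/17 349/85; 27/17 -36/17 -24/17 190/17; 0 0 0 1]
T6·…·T1 = [-168/85 873/170 48/17 -3294/85; -72/85 96/85 -45/17 349/85; 27/17 -36/17 -24/17 190/17; 0 0 0 1]

T = [-168/85 873/170 48/17 -3294/85; -72/85 96/85 -45/17 349/85; 27/17 -36/17 -24/17 190/17; 0 0 0 1]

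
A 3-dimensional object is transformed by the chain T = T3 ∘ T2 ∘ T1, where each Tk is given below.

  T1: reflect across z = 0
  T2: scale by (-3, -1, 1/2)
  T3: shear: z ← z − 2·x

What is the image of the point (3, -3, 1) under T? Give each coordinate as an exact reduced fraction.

T(p) = (-9, 3, 35/2)

T1 reflect across z = 0: (3, -3, 1) → (3, -3, -1)
T2 scale by (-3, -1, 1/2): (3, -3, -1) → (-9, 3, -1/2)
T3 shear: z ← z − 2·x: (-9, 3, -1/2) → (-9, 3, 35/2)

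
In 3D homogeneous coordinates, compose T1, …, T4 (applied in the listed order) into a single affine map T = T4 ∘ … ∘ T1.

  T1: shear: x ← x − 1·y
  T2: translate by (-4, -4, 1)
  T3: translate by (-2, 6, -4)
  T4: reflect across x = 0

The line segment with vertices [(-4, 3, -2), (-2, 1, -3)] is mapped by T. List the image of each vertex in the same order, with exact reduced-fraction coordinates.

image vertices: (13, 5, -5), (9, 3, -6)

T1 shear: x ← x − 1·y: (-4, 3, -2) → (-7, 3, -2); (-2, 1, -3) → (-3, 1, -3)
T2 translate by (-4, -4, 1): (-7, 3, -2) → (-11, -1, -1); (-3, 1, -3) → (-7, -3, -2)
T3 translate by (-2, 6, -4): (-11, -1, -1) → (-13, 5, -5); (-7, -3, -2) → (-9, 3, -6)
T4 reflect across x = 0: (-13, 5, -5) → (13, 5, -5); (-9, 3, -6) → (9, 3, -6)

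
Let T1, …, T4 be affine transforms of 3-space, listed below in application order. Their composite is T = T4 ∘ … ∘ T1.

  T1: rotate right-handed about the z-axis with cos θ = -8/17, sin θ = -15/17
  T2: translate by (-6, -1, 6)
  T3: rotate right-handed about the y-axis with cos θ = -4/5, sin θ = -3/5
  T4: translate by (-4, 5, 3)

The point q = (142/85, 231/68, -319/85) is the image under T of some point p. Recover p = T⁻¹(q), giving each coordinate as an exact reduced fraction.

T1 = [-8/17 15/17 0 0; -15/17 -8/17 0 0; 0 0 1 0; 0 0 0 1]
T2·T1 = [-8/17 15/17 0 -6; -15/17 -8/17 0 -1; 0 0 1 6; 0 0 0 1]
T3·…·T1 = [32/85 -12/17 -3/5 6/5; -15/17 -8/17 0 -1; -24/85 9/17 -4/5 -42/5; 0 0 0 1]
T4·…·T1 = [32/85 -12/17 -3/5 -14/5; -15/17 -8/17 0 4; -24/85 9/17 -4/5 -27/5; 0 0 0 1]
det M = 1; M⁻¹ = [32/85 -15/17 -24/85 52/17; -12/17 -8/17 9/17 47/17; -3/5 0 -4/5 -6; 0 0 0 1]
M⁻¹ · (142/85, 231/68, -319/85)ᵀ = (7/4, -2, -4)ᵀ

p = (7/4, -2, -4)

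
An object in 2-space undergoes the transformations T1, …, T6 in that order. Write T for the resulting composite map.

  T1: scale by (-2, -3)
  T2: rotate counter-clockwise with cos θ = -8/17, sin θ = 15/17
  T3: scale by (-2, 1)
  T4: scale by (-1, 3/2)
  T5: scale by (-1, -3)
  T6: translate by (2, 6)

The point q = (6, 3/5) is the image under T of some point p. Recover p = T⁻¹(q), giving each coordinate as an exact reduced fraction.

p = (-1, -2/5)

T1 = [-2 0 0; 0 -3 0; 0 0 1]
T2·T1 = [16/17 45/17 0; -30/17 24/17 0; 0 0 1]
T3·…·T1 = [-32/17 -90/17 0; -30/17 24/17 0; 0 0 1]
T4·…·T1 = [32/17 90/17 0; -45/17 36/17 0; 0 0 1]
T5·…·T1 = [-32/17 -90/17 0; 135/17 -108/17 0; 0 0 1]
T6·…·T1 = [-32/17 -90/17 2; 135/17 -108/17 6; 0 0 1]
det M = 54; M⁻¹ = [-2/17 5/51 -6/17; -5/34 -16/459 77/153; 0 0 1]
M⁻¹ · (6, 3/5)ᵀ = (-1, -2/5)ᵀ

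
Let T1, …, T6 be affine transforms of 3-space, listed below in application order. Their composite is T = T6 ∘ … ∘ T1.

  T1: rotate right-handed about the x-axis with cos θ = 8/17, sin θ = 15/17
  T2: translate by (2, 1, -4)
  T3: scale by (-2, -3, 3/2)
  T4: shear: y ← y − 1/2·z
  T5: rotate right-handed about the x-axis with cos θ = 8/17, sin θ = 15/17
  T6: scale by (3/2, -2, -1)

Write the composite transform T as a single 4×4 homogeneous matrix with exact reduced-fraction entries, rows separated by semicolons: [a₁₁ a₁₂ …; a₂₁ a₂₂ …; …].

T1 = [1 0 0 0; 0 8/17 -15/17 0; 0 15/17 8/17 0; 0 0 0 1]
T2·T1 = [1 0 0 2; 0 8/17 -15/17 1; 0 15/17 8/17 -4; 0 0 0 1]
T3·…·T1 = [-2 0 0 -4; 0 -24/17 45/17 -3; 0 45/34 12/17 -6; 0 0 0 1]
T4·…·T1 = [-2 0 0 -4; 0 -141/68 39/17 0; 0 45/34 12/17 -6; 0 0 0 1]
T5·…·T1 = [-2 0 0 -4; 0 -1239/578 132/289 90/17; 0 -1395/1156 681/289 -48/17; 0 0 0 1]
T6·…·T1 = [-3 0 0 -6; 0 1239/289 -264/289 -180/17; 0 1395/1156 -681/289 48/17; 0 0 0 1]

T = [-3 0 0 -6; 0 1239/289 -264/289 -180/17; 0 1395/1156 -681/289 48/17; 0 0 0 1]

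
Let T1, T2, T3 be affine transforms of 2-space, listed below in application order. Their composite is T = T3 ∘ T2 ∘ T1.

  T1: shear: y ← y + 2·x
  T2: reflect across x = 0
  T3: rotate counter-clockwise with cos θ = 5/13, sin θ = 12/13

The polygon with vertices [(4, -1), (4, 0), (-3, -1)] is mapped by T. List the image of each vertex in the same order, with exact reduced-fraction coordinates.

image vertices: (-8, -1), (-116/13, -8/13), (99/13, 1/13)

T1 shear: y ← y + 2·x: (4, -1) → (4, 7); (4, 0) → (4, 8); (-3, -1) → (-3, -7)
T2 reflect across x = 0: (4, 7) → (-4, 7); (4, 8) → (-4, 8); (-3, -7) → (3, -7)
T3 rotate counter-clockwise with cos θ = 5/13, sin θ = 12/13: (-4, 7) → (-8, -1); (-4, 8) → (-116/13, -8/13); (3, -7) → (99/13, 1/13)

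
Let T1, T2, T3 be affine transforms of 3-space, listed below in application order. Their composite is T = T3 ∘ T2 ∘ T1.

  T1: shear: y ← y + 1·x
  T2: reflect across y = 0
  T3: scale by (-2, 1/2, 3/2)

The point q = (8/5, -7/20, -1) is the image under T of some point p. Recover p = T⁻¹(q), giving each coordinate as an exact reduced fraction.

p = (-4/5, 3/2, -2/3)

T1 = [1 0 0 0; 1 1 0 0; 0 0 1 0; 0 0 0 1]
T2·T1 = [1 0 0 0; -1 -1 0 0; 0 0 1 0; 0 0 0 1]
T3·…·T1 = [-2 0 0 0; -1/2 -1/2 0 0; 0 0 3/2 0; 0 0 0 1]
det M = 3/2; M⁻¹ = [-1/2 0 0 0; 1/2 -2 0 0; 0 0 2/3 0; 0 0 0 1]
M⁻¹ · (8/5, -7/20, -1)ᵀ = (-4/5, 3/2, -2/3)ᵀ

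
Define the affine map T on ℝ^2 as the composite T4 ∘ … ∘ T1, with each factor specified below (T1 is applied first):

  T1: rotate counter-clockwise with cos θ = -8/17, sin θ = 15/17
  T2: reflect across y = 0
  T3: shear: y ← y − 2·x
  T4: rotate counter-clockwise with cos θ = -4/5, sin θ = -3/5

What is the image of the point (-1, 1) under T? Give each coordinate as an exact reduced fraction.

T1 rotate counter-clockwise with cos θ = -8/17, sin θ = 15/17: (-1, 1) → (-7/17, -23/17)
T2 reflect across y = 0: (-7/17, -23/17) → (-7/17, 23/17)
T3 shear: y ← y − 2·x: (-7/17, 23/17) → (-7/17, 37/17)
T4 rotate counter-clockwise with cos θ = -4/5, sin θ = -3/5: (-7/17, 37/17) → (139/85, -127/85)

T(p) = (139/85, -127/85)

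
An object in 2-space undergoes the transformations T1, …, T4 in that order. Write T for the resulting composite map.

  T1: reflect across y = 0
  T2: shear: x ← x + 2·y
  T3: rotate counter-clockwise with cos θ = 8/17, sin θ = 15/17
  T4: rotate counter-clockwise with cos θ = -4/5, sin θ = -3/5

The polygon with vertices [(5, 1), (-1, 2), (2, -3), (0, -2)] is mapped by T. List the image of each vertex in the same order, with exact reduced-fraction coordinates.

image vertices: (-9/17, -53/17), (-233/85, 394/85), (356/85, -633/85), (44/17, -62/17)

T1 reflect across y = 0: (5, 1) → (5, -1); (-1, 2) → (-1, -2); (2, -3) → (2, 3); (0, -2) → (0, 2)
T2 shear: x ← x + 2·y: (5, -1) → (3, -1); (-1, -2) → (-5, -2); (2, 3) → (8, 3); (0, 2) → (4, 2)
T3 rotate counter-clockwise with cos θ = 8/17, sin θ = 15/17: (3, -1) → (39/17, 37/17); (-5, -2) → (-10/17, -91/17); (8, 3) → (19/17, 144/17); (4, 2) → (2/17, 76/17)
T4 rotate counter-clockwise with cos θ = -4/5, sin θ = -3/5: (39/17, 37/17) → (-9/17, -53/17); (-10/17, -91/17) → (-233/85, 394/85); (19/17, 144/17) → (356/85, -633/85); (2/17, 76/17) → (44/17, -62/17)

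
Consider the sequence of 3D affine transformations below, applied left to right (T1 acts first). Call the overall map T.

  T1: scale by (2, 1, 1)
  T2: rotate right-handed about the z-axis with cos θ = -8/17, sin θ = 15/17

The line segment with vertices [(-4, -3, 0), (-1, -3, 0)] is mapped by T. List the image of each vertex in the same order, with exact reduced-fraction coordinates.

T1 scale by (2, 1, 1): (-4, -3, 0) → (-8, -3, 0); (-1, -3, 0) → (-2, -3, 0)
T2 rotate right-handed about the z-axis with cos θ = -8/17, sin θ = 15/17: (-8, -3, 0) → (109/17, -96/17, 0); (-2, -3, 0) → (61/17, -6/17, 0)

image vertices: (109/17, -96/17, 0), (61/17, -6/17, 0)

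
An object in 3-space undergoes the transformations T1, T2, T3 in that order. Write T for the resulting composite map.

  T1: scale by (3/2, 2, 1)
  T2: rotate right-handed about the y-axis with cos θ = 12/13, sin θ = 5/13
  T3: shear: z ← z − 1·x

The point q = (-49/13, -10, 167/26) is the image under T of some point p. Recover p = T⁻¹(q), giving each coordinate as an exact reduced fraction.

T1 = [3/2 0 0 0; 0 2 0 0; 0 0 1 0; 0 0 0 1]
T2·T1 = [18/13 0 5/13 0; 0 2 0 0; -15/26 0 12/13 0; 0 0 0 1]
T3·…·T1 = [18/13 0 5/13 0; 0 2 0 0; -51/26 0 7/13 0; 0 0 0 1]
det M = 3; M⁻¹ = [14/39 0 -10/39 0; 0 1/2 0 0; 17/13 0 12/13 0; 0 0 0 1]
M⁻¹ · (-49/13, -10, 167/26)ᵀ = (-3, -5, 1)ᵀ

p = (-3, -5, 1)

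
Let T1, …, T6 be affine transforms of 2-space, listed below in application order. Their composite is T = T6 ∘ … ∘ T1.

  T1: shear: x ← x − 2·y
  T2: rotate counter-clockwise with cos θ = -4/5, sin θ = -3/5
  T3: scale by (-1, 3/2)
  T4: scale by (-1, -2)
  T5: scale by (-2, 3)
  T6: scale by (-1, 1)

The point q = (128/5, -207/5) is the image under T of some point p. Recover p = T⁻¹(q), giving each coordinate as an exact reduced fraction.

T1 = [1 -2 0; 0 1 0; 0 0 1]
T2·T1 = [-4/5 11/5 0; -3/5 2/5 0; 0 0 1]
T3·…·T1 = [4/5 -11/5 0; -9/10 3/5 0; 0 0 1]
T4·…·T1 = [-4/5 11/5 0; 9/5 -6/5 0; 0 0 1]
T5·…·T1 = [8/5 -22/5 0; 27/5 -18/5 0; 0 0 1]
T6·…·T1 = [-8/5 22/5 0; 27/5 -18/5 0; 0 0 1]
det M = -18; M⁻¹ = [1/5 11/45 0; 3/10 4/45 0; 0 0 1]
M⁻¹ · (128/5, -207/5)ᵀ = (-5, 4)ᵀ

p = (-5, 4)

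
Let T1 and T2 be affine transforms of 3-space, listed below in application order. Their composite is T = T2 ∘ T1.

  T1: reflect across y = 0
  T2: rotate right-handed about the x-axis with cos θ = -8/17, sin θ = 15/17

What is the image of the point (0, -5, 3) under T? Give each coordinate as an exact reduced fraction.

T(p) = (0, -5, 3)

T1 reflect across y = 0: (0, -5, 3) → (0, 5, 3)
T2 rotate right-handed about the x-axis with cos θ = -8/17, sin θ = 15/17: (0, 5, 3) → (0, -5, 3)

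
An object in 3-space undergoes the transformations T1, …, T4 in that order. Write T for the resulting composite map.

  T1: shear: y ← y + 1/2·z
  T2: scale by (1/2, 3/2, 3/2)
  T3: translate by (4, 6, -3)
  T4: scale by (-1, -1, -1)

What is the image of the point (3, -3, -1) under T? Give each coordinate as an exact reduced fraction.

T1 shear: y ← y + 1/2·z: (3, -3, -1) → (3, -7/2, -1)
T2 scale by (1/2, 3/2, 3/2): (3, -7/2, -1) → (3/2, -21/4, -3/2)
T3 translate by (4, 6, -3): (3/2, -21/4, -3/2) → (11/2, 3/4, -9/2)
T4 scale by (-1, -1, -1): (11/2, 3/4, -9/2) → (-11/2, -3/4, 9/2)

T(p) = (-11/2, -3/4, 9/2)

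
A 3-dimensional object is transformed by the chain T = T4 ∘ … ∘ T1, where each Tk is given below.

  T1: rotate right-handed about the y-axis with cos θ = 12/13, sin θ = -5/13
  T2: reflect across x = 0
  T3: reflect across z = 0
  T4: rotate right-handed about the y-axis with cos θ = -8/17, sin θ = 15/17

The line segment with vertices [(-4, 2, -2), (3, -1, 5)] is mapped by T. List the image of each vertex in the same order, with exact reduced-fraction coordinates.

T1 rotate right-handed about the y-axis with cos θ = 12/13, sin θ = -5/13: (-4, 2, -2) → (-38/13, 2, -44/13); (3, -1, 5) → (11/13, -1, 75/13)
T2 reflect across x = 0: (-38/13, 2, -44/13) → (38/13, 2, -44/13); (11/13, -1, 75/13) → (-11/13, -1, 75/13)
T3 reflect across z = 0: (38/13, 2, -44/13) → (38/13, 2, 44/13); (-11/13, -1, 75/13) → (-11/13, -1, -75/13)
T4 rotate right-handed about the y-axis with cos θ = -8/17, sin θ = 15/17: (38/13, 2, 44/13) → (356/221, 2, -922/221); (-11/13, -1, -75/13) → (-61/13, -1, 45/13)

image vertices: (356/221, 2, -922/221), (-61/13, -1, 45/13)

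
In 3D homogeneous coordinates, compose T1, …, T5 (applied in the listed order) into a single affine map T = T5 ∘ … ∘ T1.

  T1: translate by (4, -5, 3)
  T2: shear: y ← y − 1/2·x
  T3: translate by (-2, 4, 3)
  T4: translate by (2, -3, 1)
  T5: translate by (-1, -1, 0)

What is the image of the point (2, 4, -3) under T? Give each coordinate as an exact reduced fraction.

T1 translate by (4, -5, 3): (2, 4, -3) → (6, -1, 0)
T2 shear: y ← y − 1/2·x: (6, -1, 0) → (6, -4, 0)
T3 translate by (-2, 4, 3): (6, -4, 0) → (4, 0, 3)
T4 translate by (2, -3, 1): (4, 0, 3) → (6, -3, 4)
T5 translate by (-1, -1, 0): (6, -3, 4) → (5, -4, 4)

T(p) = (5, -4, 4)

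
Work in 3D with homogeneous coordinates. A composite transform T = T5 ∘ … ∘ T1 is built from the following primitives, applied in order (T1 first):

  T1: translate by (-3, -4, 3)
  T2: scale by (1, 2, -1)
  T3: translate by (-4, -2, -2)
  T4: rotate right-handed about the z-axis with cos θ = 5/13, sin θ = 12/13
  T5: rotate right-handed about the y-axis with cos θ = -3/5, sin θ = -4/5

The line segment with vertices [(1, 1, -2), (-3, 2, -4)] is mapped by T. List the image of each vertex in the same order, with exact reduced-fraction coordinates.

T1 translate by (-3, -4, 3): (1, 1, -2) → (-2, -3, 1); (-3, 2, -4) → (-6, -2, -1)
T2 scale by (1, 2, -1): (-2, -3, 1) → (-2, -6, -1); (-6, -2, -1) → (-6, -4, 1)
T3 translate by (-4, -2, -2): (-2, -6, -1) → (-6, -8, -3); (-6, -4, 1) → (-10, -6, -1)
T4 rotate right-handed about the z-axis with cos θ = 5/13, sin θ = 12/13: (-6, -8, -3) → (66/13, -112/13, -3); (-10, -6, -1) → (22/13, -150/13, -1)
T5 rotate right-handed about the y-axis with cos θ = -3/5, sin θ = -4/5: (66/13, -112/13, -3) → (-42/65, -112/13, 381/65); (22/13, -150/13, -1) → (-14/65, -150/13, 127/65)

image vertices: (-42/65, -112/13, 381/65), (-14/65, -150/13, 127/65)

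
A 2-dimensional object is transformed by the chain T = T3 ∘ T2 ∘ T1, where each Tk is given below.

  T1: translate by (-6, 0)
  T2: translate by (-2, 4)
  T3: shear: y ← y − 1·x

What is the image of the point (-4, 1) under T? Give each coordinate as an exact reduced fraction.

T1 translate by (-6, 0): (-4, 1) → (-10, 1)
T2 translate by (-2, 4): (-10, 1) → (-12, 5)
T3 shear: y ← y − 1·x: (-12, 5) → (-12, 17)

T(p) = (-12, 17)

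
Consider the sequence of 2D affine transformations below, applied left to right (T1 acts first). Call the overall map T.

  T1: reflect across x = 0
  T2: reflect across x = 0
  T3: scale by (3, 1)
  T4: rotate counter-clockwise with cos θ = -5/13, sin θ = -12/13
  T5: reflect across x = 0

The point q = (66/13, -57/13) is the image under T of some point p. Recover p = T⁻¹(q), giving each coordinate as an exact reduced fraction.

T1 = [-1 0 0; 0 1 0; 0 0 1]
T2·T1 = [1 0 0; 0 1 0; 0 0 1]
T3·…·T1 = [3 0 0; 0 1 0; 0 0 1]
T4·…·T1 = [-15/13 12/13 0; -36/13 -5/13 0; 0 0 1]
T5·…·T1 = [15/13 -12/13 0; -36/13 -5/13 0; 0 0 1]
det M = -3; M⁻¹ = [5/39 -4/13 0; -12/13 -5/13 0; 0 0 1]
M⁻¹ · (66/13, -57/13)ᵀ = (2, -3)ᵀ

p = (2, -3)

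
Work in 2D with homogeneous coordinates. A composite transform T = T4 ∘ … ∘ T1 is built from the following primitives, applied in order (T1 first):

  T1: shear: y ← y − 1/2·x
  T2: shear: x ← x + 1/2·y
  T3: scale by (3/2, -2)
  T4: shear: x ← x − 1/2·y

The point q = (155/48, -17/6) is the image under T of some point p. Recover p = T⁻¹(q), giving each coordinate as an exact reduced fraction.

T1 = [1 0 0; -1/2 1 0; 0 0 1]
T2·T1 = [3/4 1/2 0; -1/2 1 0; 0 0 1]
T3·…·T1 = [9/8 3/4 0; 1 -2 0; 0 0 1]
T4·…·T1 = [5/8 7/4 0; 1 -2 0; 0 0 1]
det M = -3; M⁻¹ = [2/3 7/12 0; 1/3 -5/24 0; 0 0 1]
M⁻¹ · (155/48, -17/6)ᵀ = (1/2, 5/3)ᵀ

p = (1/2, 5/3)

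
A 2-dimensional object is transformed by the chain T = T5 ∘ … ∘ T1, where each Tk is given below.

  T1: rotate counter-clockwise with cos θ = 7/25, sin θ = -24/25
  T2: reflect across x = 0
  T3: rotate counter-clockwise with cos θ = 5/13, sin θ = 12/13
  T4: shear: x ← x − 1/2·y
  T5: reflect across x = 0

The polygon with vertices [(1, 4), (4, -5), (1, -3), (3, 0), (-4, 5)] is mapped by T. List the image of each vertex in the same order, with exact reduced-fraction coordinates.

image vertices: (-9/65, -1216/325), (-723/130, 449/325), (-47/26, 111/65), (-213/65, -612/325), (723/130, -449/325)

T1 rotate counter-clockwise with cos θ = 7/25, sin θ = -24/25: (1, 4) → (103/25, 4/25); (4, -5) → (-92/25, -131/25); (1, -3) → (-13/5, -9/5); (3, 0) → (21/25, -72/25); (-4, 5) → (92/25, 131/25)
T2 reflect across x = 0: (103/25, 4/25) → (-103/25, 4/25); (-92/25, -131/25) → (92/25, -131/25); (-13/5, -9/5) → (13/5, -9/5); (21/25, -72/25) → (-21/25, -72/25); (92/25, 131/25) → (-92/25, 131/25)
T3 rotate counter-clockwise with cos θ = 5/13, sin θ = 12/13: (-103/25, 4/25) → (-563/325, -1216/325); (92/25, -131/25) → (2032/325, 449/325); (13/5, -9/5) → (173/65, 111/65); (-21/25, -72/25) → (759/325, -612/325); (-92/25, 131/25) → (-2032/325, -449/325)
T4 shear: x ← x − 1/2·y: (-563/325, -1216/325) → (9/65, -1216/325); (2032/325, 449/325) → (723/130, 449/325); (173/65, 111/65) → (47/26, 111/65); (759/325, -612/325) → (213/65, -612/325); (-2032/325, -449/325) → (-723/130, -449/325)
T5 reflect across x = 0: (9/65, -1216/325) → (-9/65, -1216/325); (723/130, 449/325) → (-723/130, 449/325); (47/26, 111/65) → (-47/26, 111/65); (213/65, -612/325) → (-213/65, -612/325); (-723/130, -449/325) → (723/130, -449/325)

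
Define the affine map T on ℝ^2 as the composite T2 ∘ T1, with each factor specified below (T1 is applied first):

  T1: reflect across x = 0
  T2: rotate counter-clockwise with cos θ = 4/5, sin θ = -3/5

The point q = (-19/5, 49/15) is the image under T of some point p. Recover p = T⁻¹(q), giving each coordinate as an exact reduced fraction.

T1 = [-1 0 0; 0 1 0; 0 0 1]
T2·T1 = [-4/5 3/5 0; 3/5 4/5 0; 0 0 1]
det M = -1; M⁻¹ = [-4/5 3/5 0; 3/5 4/5 0; 0 0 1]
M⁻¹ · (-19/5, 49/15)ᵀ = (5, 1/3)ᵀ

p = (5, 1/3)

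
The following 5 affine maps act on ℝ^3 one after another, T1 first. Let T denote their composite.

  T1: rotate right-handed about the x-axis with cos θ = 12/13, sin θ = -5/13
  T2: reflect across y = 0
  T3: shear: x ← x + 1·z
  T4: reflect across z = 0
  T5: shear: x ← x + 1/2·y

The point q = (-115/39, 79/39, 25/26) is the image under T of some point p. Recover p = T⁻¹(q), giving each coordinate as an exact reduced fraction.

T1 = [1 0 0 0; 0 12/13 5/13 0; 0 -5/13 12/13 0; 0 0 0 1]
T2·T1 = [1 0 0 0; 0 -12/13 -5/13 0; 0 -5/13 12/13 0; 0 0 0 1]
T3·…·T1 = [1 -5/13 12/13 0; 0 -12/13 -5/13 0; 0 -5/13 12/13 0; 0 0 0 1]
T4·…·T1 = [1 -5/13 12/13 0; 0 -12/13 -5/13 0; 0 5/13 -12/13 0; 0 0 0 1]
T5·…·T1 = [1 -11/13 19/26 0; 0 -12/13 -5/13 0; 0 5/13 -12/13 0; 0 0 0 1]
det M = 1; M⁻¹ = [1 -1/2 1 0; 0 -12/13 5/13 0; 0 -5/13 -12/13 0; 0 0 0 1]
M⁻¹ · (-115/39, 79/39, 25/26)ᵀ = (-3, -3/2, -5/3)ᵀ

p = (-3, -3/2, -5/3)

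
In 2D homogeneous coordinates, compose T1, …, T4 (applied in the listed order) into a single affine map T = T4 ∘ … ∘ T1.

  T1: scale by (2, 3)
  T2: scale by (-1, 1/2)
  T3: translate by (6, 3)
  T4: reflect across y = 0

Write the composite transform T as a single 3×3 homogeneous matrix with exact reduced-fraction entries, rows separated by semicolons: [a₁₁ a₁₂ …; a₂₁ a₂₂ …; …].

T1 = [2 0 0; 0 3 0; 0 0 1]
T2·T1 = [-2 0 0; 0 3/2 0; 0 0 1]
T3·…·T1 = [-2 0 6; 0 3/2 3; 0 0 1]
T4·…·T1 = [-2 0 6; 0 -3/2 -3; 0 0 1]

T = [-2 0 6; 0 -3/2 -3; 0 0 1]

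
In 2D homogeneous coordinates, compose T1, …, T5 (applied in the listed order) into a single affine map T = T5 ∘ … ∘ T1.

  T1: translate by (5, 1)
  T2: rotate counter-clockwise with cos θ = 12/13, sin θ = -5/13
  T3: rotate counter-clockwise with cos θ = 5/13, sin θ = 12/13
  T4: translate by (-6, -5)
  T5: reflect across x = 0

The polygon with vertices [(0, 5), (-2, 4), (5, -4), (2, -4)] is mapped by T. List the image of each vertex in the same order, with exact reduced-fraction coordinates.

T1 translate by (5, 1): (0, 5) → (5, 6); (-2, 4) → (3, 5); (5, -4) → (10, -3); (2, -4) → (7, -3)
T2 rotate counter-clockwise with cos θ = 12/13, sin θ = -5/13: (5, 6) → (90/13, 47/13); (3, 5) → (61/13, 45/13); (10, -3) → (105/13, -86/13); (7, -3) → (69/13, -71/13)
T3 rotate counter-clockwise with cos θ = 5/13, sin θ = 12/13: (90/13, 47/13) → (-114/169, 1315/169); (61/13, 45/13) → (-235/169, 957/169); (105/13, -86/13) → (1557/169, 830/169); (69/13, -71/13) → (1197/169, 473/169)
T4 translate by (-6, -5): (-114/169, 1315/169) → (-1128/169, 470/169); (-235/169, 957/169) → (-1249/169, 112/169); (1557/169, 830/169) → (543/169, -15/169); (1197/169, 473/169) → (183/169, -372/169)
T5 reflect across x = 0: (-1128/169, 470/169) → (1128/169, 470/169); (-1249/169, 112/169) → (1249/169, 112/169); (543/169, -15/169) → (-543/169, -15/169); (183/169, -372/169) → (-183/169, -372/169)

image vertices: (1128/169, 470/169), (1249/169, 112/169), (-543/169, -15/169), (-183/169, -372/169)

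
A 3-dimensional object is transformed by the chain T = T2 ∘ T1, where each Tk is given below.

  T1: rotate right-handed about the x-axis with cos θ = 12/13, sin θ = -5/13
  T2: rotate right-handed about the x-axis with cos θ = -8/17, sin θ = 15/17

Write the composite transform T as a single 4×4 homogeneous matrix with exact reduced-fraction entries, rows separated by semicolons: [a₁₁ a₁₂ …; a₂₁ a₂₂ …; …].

T1 = [1 0 0 0; 0 12/13 5/13 0; 0 -5/13 12/13 0; 0 0 0 1]
T2·T1 = [1 0 0 0; 0 -21/221 -220/221 0; 0 220/221 -21/221 0; 0 0 0 1]

T = [1 0 0 0; 0 -21/221 -220/221 0; 0 220/221 -21/221 0; 0 0 0 1]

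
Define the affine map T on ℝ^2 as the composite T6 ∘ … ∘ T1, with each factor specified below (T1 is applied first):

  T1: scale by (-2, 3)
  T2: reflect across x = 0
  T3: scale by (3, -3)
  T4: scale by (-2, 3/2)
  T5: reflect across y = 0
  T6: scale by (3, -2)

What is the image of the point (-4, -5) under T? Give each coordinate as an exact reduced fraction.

T(p) = (144, 135)

T1 scale by (-2, 3): (-4, -5) → (8, -15)
T2 reflect across x = 0: (8, -15) → (-8, -15)
T3 scale by (3, -3): (-8, -15) → (-24, 45)
T4 scale by (-2, 3/2): (-24, 45) → (48, 135/2)
T5 reflect across y = 0: (48, 135/2) → (48, -135/2)
T6 scale by (3, -2): (48, -135/2) → (144, 135)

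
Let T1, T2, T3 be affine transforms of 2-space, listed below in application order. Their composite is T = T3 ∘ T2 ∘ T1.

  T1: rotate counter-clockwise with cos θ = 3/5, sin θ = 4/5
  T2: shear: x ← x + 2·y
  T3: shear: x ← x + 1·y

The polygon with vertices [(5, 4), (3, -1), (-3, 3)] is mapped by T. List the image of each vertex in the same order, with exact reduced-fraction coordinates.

image vertices: (19, 32/5), (8, 9/5), (-6, -3/5)

T1 rotate counter-clockwise with cos θ = 3/5, sin θ = 4/5: (5, 4) → (-1/5, 32/5); (3, -1) → (13/5, 9/5); (-3, 3) → (-21/5, -3/5)
T2 shear: x ← x + 2·y: (-1/5, 32/5) → (63/5, 32/5); (13/5, 9/5) → (31/5, 9/5); (-21/5, -3/5) → (-27/5, -3/5)
T3 shear: x ← x + 1·y: (63/5, 32/5) → (19, 32/5); (31/5, 9/5) → (8, 9/5); (-27/5, -3/5) → (-6, -3/5)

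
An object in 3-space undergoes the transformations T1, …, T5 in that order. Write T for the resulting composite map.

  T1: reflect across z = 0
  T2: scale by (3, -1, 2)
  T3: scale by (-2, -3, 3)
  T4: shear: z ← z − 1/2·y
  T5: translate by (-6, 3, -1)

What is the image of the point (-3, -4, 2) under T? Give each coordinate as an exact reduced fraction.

T(p) = (12, -9, -7)

T1 reflect across z = 0: (-3, -4, 2) → (-3, -4, -2)
T2 scale by (3, -1, 2): (-3, -4, -2) → (-9, 4, -4)
T3 scale by (-2, -3, 3): (-9, 4, -4) → (18, -12, -12)
T4 shear: z ← z − 1/2·y: (18, -12, -12) → (18, -12, -6)
T5 translate by (-6, 3, -1): (18, -12, -6) → (12, -9, -7)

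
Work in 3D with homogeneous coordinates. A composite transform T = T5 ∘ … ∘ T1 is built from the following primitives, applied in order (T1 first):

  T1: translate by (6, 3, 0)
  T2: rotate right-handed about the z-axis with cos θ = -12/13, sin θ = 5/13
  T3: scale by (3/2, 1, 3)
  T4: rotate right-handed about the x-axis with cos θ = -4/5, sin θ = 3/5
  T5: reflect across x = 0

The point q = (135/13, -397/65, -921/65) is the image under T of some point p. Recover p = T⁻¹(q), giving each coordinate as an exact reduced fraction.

T1 = [1 0 0 6; 0 1 0 3; 0 0 1 0; 0 0 0 1]
T2·T1 = [-12/13 -5/13 0 -87/13; 5/13 -12/13 0 -6/13; 0 0 1 0; 0 0 0 1]
T3·…·T1 = [-18/13 -15/26 0 -261/26; 5/13 -12/13 0 -6/13; 0 0 3 0; 0 0 0 1]
T4·…·T1 = [-18/13 -15/26 0 -261/26; -4/13 48/65 -9/5 24/65; 3/13 -36/65 -12/5 -18/65; 0 0 0 1]
T5·…·T1 = [18/13 15/26 0 261/26; -4/13 48/65 -9/5 24/65; 3/13 -36/65 -12/5 -18/65; 0 0 0 1]
det M = -9/2; M⁻¹ = [8/13 -4/13 3/13 -6; 10/39 48/65 -36/65 -3; 0 -1/5 -4/15 0; 0 0 0 1]
M⁻¹ · (135/13, -397/65, -921/65)ᵀ = (-1, 3, 5)ᵀ

p = (-1, 3, 5)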